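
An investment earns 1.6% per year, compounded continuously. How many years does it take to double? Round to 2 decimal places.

43.32 years

e^(0.016t) = 2, so 0.016t = ln 2 ≈ 0.69315.
t ≈ 0.69315/0.016 ≈ 43.3217.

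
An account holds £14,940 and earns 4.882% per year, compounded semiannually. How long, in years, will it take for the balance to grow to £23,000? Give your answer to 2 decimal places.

8.95 years

We need (1 + 0.02441)^(2t) = 1.5395, so 2t = ln 1.5395 / ln 1.02441 ≈ 17.8901.
t ≈ 17.8901/2 = 8.9450 years.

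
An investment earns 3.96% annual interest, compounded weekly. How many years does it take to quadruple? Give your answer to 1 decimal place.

35.0 years

(1 + 0.000761538)^(52t) = 4.
52t = ln 4 / ln(1 + 0.000761538) ≈ 1.3863/0.000761249 ≈ 1821.0796.
t ≈ 35.0208.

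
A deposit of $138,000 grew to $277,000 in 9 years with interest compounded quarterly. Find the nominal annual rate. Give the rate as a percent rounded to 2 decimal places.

7.82%

(1 + r/4)^36 = 277,000/138,000 = 2.00725.
1 + r/4 = 2.00725^(1/36) ≈ 1.019543, so r/4 ≈ 0.0195431.
r ≈ 4·0.0195431 = 7.81723%.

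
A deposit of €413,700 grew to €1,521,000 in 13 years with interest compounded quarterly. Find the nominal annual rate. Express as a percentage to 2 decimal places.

The 52-period growth factor is 1,521,000/413,700 = 3.67658.
r/4 = 3.67658^(1/52) − 1 ≈ 0.0253542, so r ≈ 4·0.0253542 = 10.14168%.

10.14%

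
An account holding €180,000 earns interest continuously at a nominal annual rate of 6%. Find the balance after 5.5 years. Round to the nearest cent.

A = P·e^(rt) = 180,000·e^(0.06·5.5) = 180,000·e^0.33.
e^0.33 ≈ 1.39096812846, so A ≈ 250,374.2631.

€250,374.26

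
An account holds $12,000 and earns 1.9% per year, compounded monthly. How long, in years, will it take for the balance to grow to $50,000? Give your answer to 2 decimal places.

We need (1 + 0.00158333)^(12t) = 4.1667, so 12t = ln 4.1667 / ln 1.001583 ≈ 902.0500.
t ≈ 902.0500/12 = 75.1708 years.

75.17 years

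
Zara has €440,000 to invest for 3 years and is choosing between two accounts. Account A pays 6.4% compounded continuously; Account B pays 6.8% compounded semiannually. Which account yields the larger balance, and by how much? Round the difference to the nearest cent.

Account B, by €4,609.39

Account A growth factor: e^(0.064·3) = e^0.192 ≈ 1.21167051696; balance ≈ 533,135.0275.
Account B growth factor: (1 + 0.034)^6 ≈ 1.2221463992; balance ≈ 537,744.4156.
Account B is larger by 4,609.3882.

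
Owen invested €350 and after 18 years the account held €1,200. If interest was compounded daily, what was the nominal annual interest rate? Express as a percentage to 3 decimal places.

(1 + r/365)^6570 = 1,200/350 = 3.42857.
1 + r/365 = 3.42857^(1/6570) ≈ 1.000188, so r/365 ≈ 0.000187558.
r ≈ 365·0.000187558 = 6.84588%.

6.846%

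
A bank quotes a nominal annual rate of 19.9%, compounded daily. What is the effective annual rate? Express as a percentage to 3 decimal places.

22.012%

EAR = (1 + 19.9%/365)^365 − 1 = (1 + 0.000545205)^365 − 1.
(1 + 0.000545205)^365 ≈ 1.220116, so EAR ≈ 22.01158%.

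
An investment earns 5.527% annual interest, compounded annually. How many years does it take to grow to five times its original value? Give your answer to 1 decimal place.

(1 + 0.05527)^t = 5.
t = ln 5 / ln(1 + 0.05527) ≈ 1.6094/0.0537967 ≈ 29.9171.

29.9 years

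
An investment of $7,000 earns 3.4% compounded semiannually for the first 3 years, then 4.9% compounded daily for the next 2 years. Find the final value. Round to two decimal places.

After 3 years at 3.4%: 7,000 × 1.106434521 ≈ 7,745.0416.
Then 2 years at 4.9%: 7,745.0416 × 1.10295553 ≈ 8,542.4365.

$8,542.44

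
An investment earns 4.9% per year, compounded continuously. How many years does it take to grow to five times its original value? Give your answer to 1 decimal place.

e^(0.049t) = 5, so 0.049t = ln 5 ≈ 1.6094.
t ≈ 1.6094/0.049 ≈ 32.8457.

32.8 years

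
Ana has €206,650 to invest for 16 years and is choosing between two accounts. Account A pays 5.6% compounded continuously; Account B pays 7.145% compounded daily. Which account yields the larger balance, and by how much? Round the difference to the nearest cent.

Account B, by €141,897.21

Account A growth factor: e^(0.056·16) = e^0.896 ≈ 2.44978434933; balance ≈ 506,247.9358.
Account B growth factor: (1 + 0.07145/365)^5840 ≈ 3.13643913175; balance ≈ 648,145.1466.
Account B is larger by 141,897.2108.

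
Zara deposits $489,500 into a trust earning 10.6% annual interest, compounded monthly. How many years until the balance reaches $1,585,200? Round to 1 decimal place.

(1 + 0.00883333)^(12t) = 1,585,200/489,500 = 3.2384.
12t·ln(1 + 0.00883333) = ln(3.2384); 12t = 1.1751/0.00879455 ≈ 133.6148.
t ≈ 11.1346 years.

11.1 years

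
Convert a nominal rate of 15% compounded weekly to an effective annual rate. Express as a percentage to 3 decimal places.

16.158%

One year is 52 periods at 0.00288462 each: (1 + 0.00288462)^52 ≈ 1.161583.
EAR = 1.161583 − 1 ≈ 16.15834%.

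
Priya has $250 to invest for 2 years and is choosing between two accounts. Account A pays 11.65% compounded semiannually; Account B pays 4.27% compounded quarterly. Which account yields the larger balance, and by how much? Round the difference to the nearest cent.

A: (1 + 0.05825)^4 ≈ 1.25416047, so 250 × 1.25416047 ≈ 313.5401.
B: (1 + 0.010675)^8 ≈ 1.0886598, so 250 × 1.0886598 ≈ 272.1649.
Difference ≈ 41.3752 in favor of A.

Account A, by $41.38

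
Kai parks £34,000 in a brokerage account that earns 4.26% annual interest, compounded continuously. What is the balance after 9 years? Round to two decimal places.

£49,887.00

A = P·e^(rt) = 34,000·e^(0.0426·9) = 34,000·e^0.3834.
e^0.3834 ≈ 1.4672648186, so A ≈ 49,887.0038.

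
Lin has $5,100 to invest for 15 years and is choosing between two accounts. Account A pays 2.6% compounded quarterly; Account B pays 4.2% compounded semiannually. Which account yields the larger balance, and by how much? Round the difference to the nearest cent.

Account A growth factor: (1 + 0.0065)^60 ≈ 1.475117969; balance ≈ 7,523.1016.
Account B growth factor: (1 + 0.021)^30 ≈ 1.865401246; balance ≈ 9,513.5464.
Account B is larger by 1,990.4447.

Account B, by $1,990.44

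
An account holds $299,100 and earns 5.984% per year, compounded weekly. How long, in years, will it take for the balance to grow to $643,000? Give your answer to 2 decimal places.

We need (1 + 0.00115077)^(52t) = 2.1498, so 52t = ln 2.1498 / ln 1.001151 ≈ 665.4740.
t ≈ 665.4740/52 = 12.7976 years.

12.80 years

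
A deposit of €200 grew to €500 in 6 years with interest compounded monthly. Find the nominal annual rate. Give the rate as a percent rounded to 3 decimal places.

15.369%

(1 + r/12)^72 = 500/200 = 2.5.
1 + r/12 = 2.5^(1/72) ≈ 1.012808, so r/12 ≈ 0.0128076.
r ≈ 12·0.0128076 = 15.36910%.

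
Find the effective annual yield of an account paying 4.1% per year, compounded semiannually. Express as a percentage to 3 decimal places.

4.142%

One year is 2 periods at 0.0205 each: (1 + 0.0205)^2 ≈ 1.04142.
EAR = 1.04142 − 1 ≈ 4.14202%.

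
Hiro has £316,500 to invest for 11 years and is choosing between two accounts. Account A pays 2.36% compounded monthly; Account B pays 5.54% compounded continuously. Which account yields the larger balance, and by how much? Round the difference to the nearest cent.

Account B, by £171,937.52

Account A growth factor: (1 + 0.0236/12)^132 ≈ 1.29608095449; balance ≈ 410,209.6221.
Account B growth factor: e^(0.0554·11) = e^0.6094 ≈ 1.83932747115; balance ≈ 582,147.1446.
Account B is larger by 171,937.5225.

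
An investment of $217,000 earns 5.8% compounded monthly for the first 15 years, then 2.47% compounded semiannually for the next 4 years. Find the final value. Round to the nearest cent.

After 15 years at 5.8%: 217,000 × 2.38191372392 ≈ 516,875.2781.
Then 4 years at 2.47%: 516,875.2781 × 1.10317775917 ≈ 570,205.3111.

$570,205.31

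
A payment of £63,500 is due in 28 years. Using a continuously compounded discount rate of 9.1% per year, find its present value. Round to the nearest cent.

£4,968.11

P = A·e^(−rt) = 63,500·e^(−2.548).
e^(−2.548) ≈ 0.078237985601, so P ≈ 4,968.1121.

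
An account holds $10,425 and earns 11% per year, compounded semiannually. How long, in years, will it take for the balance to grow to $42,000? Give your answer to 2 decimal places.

We need (1 + 0.055)^(2t) = 4.0288, so 2t = ln 4.0288 / ln 1.055 ≈ 26.0262.
t ≈ 26.0262/2 = 13.0131 years.

13.01 years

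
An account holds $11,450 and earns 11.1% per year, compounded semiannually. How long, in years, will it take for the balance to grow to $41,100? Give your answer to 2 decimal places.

(1 + 0.0555)^(2t) = 41,100/11,450 = 3.5895.
2t·ln(1 + 0.0555) = ln(3.5895); 2t = 1.278/0.0540146 ≈ 23.6606.
t ≈ 11.8303 years.

11.83 years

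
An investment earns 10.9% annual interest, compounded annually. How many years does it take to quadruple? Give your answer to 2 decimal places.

(1 + 0.109)^t = 4.
t = ln 4 / ln(1 + 0.109) ≈ 1.3863/0.103459 ≈ 13.3995.

13.40 years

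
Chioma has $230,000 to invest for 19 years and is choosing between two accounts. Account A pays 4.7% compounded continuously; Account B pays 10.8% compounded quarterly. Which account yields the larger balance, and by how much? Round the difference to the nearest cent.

Account A growth factor: e^(0.047·19) = e^0.893 ≈ 2.44244600929; balance ≈ 561,762.5821.
Account B growth factor: (1 + 0.027)^76 ≈ 7.574495525833; balance ≈ 1,742,133.9709.
Account B is larger by 1,180,371.3888.

Account B, by $1,180,371.39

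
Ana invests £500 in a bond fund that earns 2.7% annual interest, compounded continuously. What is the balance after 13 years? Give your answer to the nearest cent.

A = P·e^(rt) = 500·e^(0.027·13) = 500·e^0.351.
e^0.351 ≈ 1.42048733, so A ≈ 710.2437.

£710.24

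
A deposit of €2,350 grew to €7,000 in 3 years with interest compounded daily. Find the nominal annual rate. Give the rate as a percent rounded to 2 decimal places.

36.40%

(1 + r/365)^1095 = 7,000/2,350 = 2.97872.
1 + r/365 = 2.97872^(1/1095) ≈ 1.000997, so r/365 ≈ 0.000997296.
r ≈ 365·0.000997296 = 36.40130%.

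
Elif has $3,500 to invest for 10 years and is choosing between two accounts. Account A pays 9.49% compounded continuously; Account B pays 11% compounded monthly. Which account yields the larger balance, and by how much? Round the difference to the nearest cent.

Account B, by $1,421.09

A: e^(0.0949·10) = e^0.949 ≈ 2.583125242, so 3,500 × 2.583125242 ≈ 9,040.9383.
B: (1 + 0.11/12)^120 ≈ 2.989149603, so 3,500 × 2.989149603 ≈ 10,462.0236.
Difference ≈ 1,421.0853 in favor of B.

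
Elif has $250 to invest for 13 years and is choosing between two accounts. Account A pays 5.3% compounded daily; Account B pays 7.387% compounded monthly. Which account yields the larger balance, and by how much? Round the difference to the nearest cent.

A: (1 + 0.053/365)^4745 ≈ 1.99162319, so 250 × 1.99162319 ≈ 497.9058.
B: (1 + 0.07387/12)^156 ≈ 2.60482715, so 250 × 2.60482715 ≈ 651.2068.
Difference ≈ 153.3010 in favor of B.

Account B, by $153.30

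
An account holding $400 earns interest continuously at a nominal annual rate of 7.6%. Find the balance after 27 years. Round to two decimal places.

$3,113.38

A = P·e^(rt) = 400·e^(0.076·27) = 400·e^2.052.
e^2.052 ≈ 7.783452455, so A ≈ 3,113.3810.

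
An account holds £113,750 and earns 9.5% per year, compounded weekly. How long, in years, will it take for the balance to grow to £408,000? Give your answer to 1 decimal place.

We need (1 + 0.00182692)^(52t) = 3.5868, so 52t = ln 3.5868 / ln 1.001827 ≈ 699.7725.
t ≈ 699.7725/52 = 13.4572 years.

13.5 years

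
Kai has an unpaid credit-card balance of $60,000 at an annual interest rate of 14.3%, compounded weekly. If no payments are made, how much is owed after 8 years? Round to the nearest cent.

Growth factor = (1 + 0.00275)^416 ≈ 3.13437526871.
A ≈ 60,000 × 3.13437526871 ≈ 188,062.5161.

$188,062.52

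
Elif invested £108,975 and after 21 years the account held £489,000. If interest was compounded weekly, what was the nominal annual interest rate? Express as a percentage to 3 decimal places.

7.154%

(1 + r/52)^1092 = 489,000/108,975 = 4.48727.
1 + r/52 = 4.48727^(1/1092) ≈ 1.001376, so r/52 ≈ 0.00137571.
r ≈ 52·0.00137571 = 7.15370%.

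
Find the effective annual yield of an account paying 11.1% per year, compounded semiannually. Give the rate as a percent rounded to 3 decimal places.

11.408%

One year is 2 periods at 0.0555 each: (1 + 0.0555)^2 ≈ 1.11408.
EAR = 1.11408 − 1 ≈ 11.40803%.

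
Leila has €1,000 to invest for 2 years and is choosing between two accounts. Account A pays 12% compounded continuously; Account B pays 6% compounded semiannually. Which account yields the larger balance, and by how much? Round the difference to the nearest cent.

Account A, by €145.74

Account A growth factor: e^(0.12·2) = e^0.24 ≈ 1.27124915; balance ≈ 1,271.2492.
Account B growth factor: (1 + 0.03)^4 ≈ 1.12550881; balance ≈ 1,125.5088.
Account A is larger by 145.7403.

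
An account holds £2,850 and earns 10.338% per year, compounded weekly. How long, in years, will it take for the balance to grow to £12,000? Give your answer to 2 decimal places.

13.92 years

We need (1 + 0.00198808)^(52t) = 4.2105, so 52t = ln 4.2105 / ln 1.001988 ≈ 723.8232.
t ≈ 723.8232/52 = 13.9197 years.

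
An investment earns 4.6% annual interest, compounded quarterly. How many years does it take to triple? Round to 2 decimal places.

24.02 years

(1 + 0.0115)^(4t) = 3.
4t = ln 3 / ln(1 + 0.0115) ≈ 1.0986/0.0114344 ≈ 96.0798.
t ≈ 24.0199.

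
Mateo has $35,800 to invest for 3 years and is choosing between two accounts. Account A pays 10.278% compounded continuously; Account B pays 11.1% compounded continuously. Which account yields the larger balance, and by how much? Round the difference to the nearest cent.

Account B, by $1,216.61

A: e^(0.10278·3) = e^0.30834 ≈ 1.3611637059, so 35,800 × 1.3611637059 ≈ 48,729.6607.
B: e^(0.111·3) = e^0.333 ≈ 1.3951472985, so 35,800 × 1.3951472985 ≈ 49,946.2733.
Difference ≈ 1,216.6126 in favor of B.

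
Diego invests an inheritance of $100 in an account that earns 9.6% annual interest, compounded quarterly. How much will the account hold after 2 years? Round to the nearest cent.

Periodic rate = 9.6%/4 = 0.024; periods = 4·2 = 8.
A = 100·(1 + 0.024)^8 ≈ 100·1.20892582 ≈ 120.8926.

$120.89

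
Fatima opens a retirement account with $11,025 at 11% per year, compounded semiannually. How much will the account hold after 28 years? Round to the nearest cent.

$221,063.14

Periodic rate = 11%/2 = 0.055; periods = 2·28 = 56.
A = 11,025·(1 + 0.055)^56 ≈ 11,025·20.0510786031 ≈ 221,063.1416.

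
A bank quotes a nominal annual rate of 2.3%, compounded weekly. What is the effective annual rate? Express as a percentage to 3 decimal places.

One year is 52 periods at 0.000442308 each: (1 + 0.000442308)^52 ≈ 1.023261.
EAR = 1.023261 − 1 ≈ 2.32613%.

2.326%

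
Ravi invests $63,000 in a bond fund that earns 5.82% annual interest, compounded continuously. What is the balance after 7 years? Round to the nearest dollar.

$94,683

A = P·e^(rt) = 63,000·e^(0.0582·7) = 63,000·e^0.4074.
e^0.4074 ≈ 1.5029051475, so A ≈ 94,683.0243.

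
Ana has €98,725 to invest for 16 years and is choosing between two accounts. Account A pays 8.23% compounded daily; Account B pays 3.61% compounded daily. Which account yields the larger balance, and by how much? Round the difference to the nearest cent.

A: (1 + 0.0823/365)^5840 ≈ 3.73090774247, so 98,725 × 3.73090774247 ≈ 368,333.8669.
B: (1 + 0.0361/365)^5840 ≈ 1.78170618905, so 98,725 × 1.78170618905 ≈ 175,898.9435.
Difference ≈ 192,434.9234 in favor of A.

Account A, by €192,434.92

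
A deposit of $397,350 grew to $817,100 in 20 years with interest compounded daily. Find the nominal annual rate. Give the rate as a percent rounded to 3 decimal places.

The 7300-period growth factor is 817,100/397,350 = 2.05637.
r/365 = 2.05637^(1/7300) − 1 ≈ 0.0000987643, so r ≈ 365·0.0000987643 = 3.60490%.

3.605%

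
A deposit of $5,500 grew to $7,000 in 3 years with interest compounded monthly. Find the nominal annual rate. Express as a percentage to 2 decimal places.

The 36-period growth factor is 7,000/5,500 = 1.27273.
r/12 = 1.27273^(1/36) − 1 ≈ 0.00672143, so r ≈ 12·0.00672143 = 8.06572%.

8.07%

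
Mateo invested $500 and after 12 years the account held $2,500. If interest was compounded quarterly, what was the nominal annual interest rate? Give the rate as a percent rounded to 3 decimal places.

13.639%

The 48-period growth factor is 2,500/500 = 5.
r/4 = 5^(1/48) − 1 ≈ 0.0340984, so r ≈ 4·0.0340984 = 13.63937%.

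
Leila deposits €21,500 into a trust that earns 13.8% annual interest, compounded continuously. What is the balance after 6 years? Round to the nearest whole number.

€49,208

A = P·e^(rt) = 21,500·e^(0.138·6) = 21,500·e^0.828.
e^0.828 ≈ 2.2887366864, so A ≈ 49,207.8388.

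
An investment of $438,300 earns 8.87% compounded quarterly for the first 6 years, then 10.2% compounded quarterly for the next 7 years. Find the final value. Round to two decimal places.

After 6 years at 8.87%: 438,300 × 1.692801823667 ≈ 741,955.0393.
Then 7 years at 10.2%: 741,955.0393 × 2.023944558184 ≈ 1,501,675.8642.

$1,501,675.86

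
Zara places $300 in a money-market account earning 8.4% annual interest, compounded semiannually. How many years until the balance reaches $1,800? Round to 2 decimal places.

21.78 years

(1 + 0.042)^(2t) = 1,800/300 = 6.
2t·ln(1 + 0.042) = ln(6); 2t = 1.7918/0.0411419 ≈ 43.5507.
t ≈ 21.7753 years.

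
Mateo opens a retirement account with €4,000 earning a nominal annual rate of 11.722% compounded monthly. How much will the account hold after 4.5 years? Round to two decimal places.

Growth factor = (1 + 0.11722/12)^54 ≈ 1.690341039.
A ≈ 4,000 × 1.690341039 ≈ 6,761.3642.

€6,761.36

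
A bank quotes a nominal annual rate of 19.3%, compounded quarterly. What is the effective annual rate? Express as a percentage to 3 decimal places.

One year is 4 periods at 0.04825 each: (1 + 0.04825)^4 ≈ 1.207423.
EAR = 1.207423 − 1 ≈ 20.74231%.

20.742%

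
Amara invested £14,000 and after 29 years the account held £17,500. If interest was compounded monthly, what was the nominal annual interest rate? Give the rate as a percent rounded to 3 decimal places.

(1 + r/12)^348 = 17,500/14,000 = 1.25.
1 + r/12 = 1.25^(1/348) ≈ 1.000641, so r/12 ≈ 0.000641423.
r ≈ 12·0.000641423 = 0.76971%.

0.770%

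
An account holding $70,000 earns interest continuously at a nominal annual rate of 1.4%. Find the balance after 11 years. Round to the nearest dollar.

A = P·e^(rt) = 70,000·e^(0.014·11) = 70,000·e^0.154.
e^0.154 ≈ 1.1664908868, so A ≈ 81,654.3621.

$81,654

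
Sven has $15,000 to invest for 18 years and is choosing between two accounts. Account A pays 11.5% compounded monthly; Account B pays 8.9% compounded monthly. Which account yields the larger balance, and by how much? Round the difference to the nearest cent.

A: (1 + 0.115/12)^216 ≈ 7.84710102795, so 15,000 × 7.84710102795 ≈ 117,706.5154.
B: (1 + 0.089/12)^216 ≈ 4.933696288, so 15,000 × 4.933696288 ≈ 74,005.4443.
Difference ≈ 43,701.0711 in favor of A.

Account A, by $43,701.07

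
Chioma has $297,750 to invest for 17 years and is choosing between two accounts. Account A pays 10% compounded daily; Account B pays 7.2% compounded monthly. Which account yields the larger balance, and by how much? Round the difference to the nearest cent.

Account A, by $620,607.64

A: (1 + 0.1/365)^6205 ≈ 5.472673018001, so 297,750 × 5.472673018001 ≈ 1,629,488.3911.
B: (1 + 0.006)^204 ≈ 3.388348458235, so 297,750 × 3.388348458235 ≈ 1,008,880.7534.
Difference ≈ 620,607.6377 in favor of A.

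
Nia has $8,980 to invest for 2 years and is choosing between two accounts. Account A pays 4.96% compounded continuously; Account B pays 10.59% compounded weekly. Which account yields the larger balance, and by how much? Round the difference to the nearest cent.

A: e^(0.0496·2) = e^0.0992 ≈ 1.104287135, so 8,980 × 1.104287135 ≈ 9,916.4985.
B: (1 + 0.1059/52)^104 ≈ 1.2356345242, so 8,980 × 1.2356345242 ≈ 11,095.9980.
Difference ≈ 1,179.4996 in favor of B.

Account B, by $1,179.50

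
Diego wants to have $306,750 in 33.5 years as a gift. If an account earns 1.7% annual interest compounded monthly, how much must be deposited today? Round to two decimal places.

$173,631.65

Growth factor = (1 + 0.017/12)^402 ≈ 1.76667100005.
P = 306,750/1.76667100005 ≈ 173,631.6496.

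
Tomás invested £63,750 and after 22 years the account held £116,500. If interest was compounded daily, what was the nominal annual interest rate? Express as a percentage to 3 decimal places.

The 8030-period growth factor is 116,500/63,750 = 1.82745.
r/365 = 1.82745^(1/8030) − 1 ≈ 0.0000750865, so r ≈ 365·0.0000750865 = 2.74066%.

2.741%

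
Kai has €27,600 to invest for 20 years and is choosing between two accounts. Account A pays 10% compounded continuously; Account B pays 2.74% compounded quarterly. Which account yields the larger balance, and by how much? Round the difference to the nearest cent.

Account A growth factor: e^(0.1·20) = e^2 ≈ 7.38905609893; balance ≈ 203,937.9483.
Account B growth factor: (1 + 0.00685)^80 ≈ 1.7265611011; balance ≈ 47,653.0864.
Account A is larger by 156,284.8619.

Account A, by €156,284.86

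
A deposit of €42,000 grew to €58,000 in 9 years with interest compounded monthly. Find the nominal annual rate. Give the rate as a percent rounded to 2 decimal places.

3.59%

(1 + r/12)^108 = 58,000/42,000 = 1.38095.
1 + r/12 = 1.38095^(1/108) ≈ 1.002993, so r/12 ≈ 0.00299311.
r ≈ 12·0.00299311 = 3.59174%.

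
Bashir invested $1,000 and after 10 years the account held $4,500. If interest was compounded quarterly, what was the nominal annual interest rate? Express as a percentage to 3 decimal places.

15.327%

(1 + r/4)^40 = 4,500/1,000 = 4.5.
1 + r/4 = 4.5^(1/40) ≈ 1.038318, so r/4 ≈ 0.0383178.
r ≈ 4·0.0383178 = 15.32713%.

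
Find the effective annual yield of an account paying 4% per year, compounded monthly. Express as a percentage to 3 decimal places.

4.074%

EAR = (1 + 4%/12)^12 − 1 = (1 + 0.00333333)^12 − 1.
(1 + 0.00333333)^12 ≈ 1.040742, so EAR ≈ 4.07415%.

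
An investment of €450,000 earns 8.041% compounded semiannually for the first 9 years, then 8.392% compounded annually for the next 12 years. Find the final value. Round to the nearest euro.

After 9 years at 8.041%: 450,000 × 2.033016323819 ≈ 914,857.3457.
Then 12 years at 8.392%: 914,857.3457 × 2.630066667355 ≈ 2,406,135.8104.

€2,406,136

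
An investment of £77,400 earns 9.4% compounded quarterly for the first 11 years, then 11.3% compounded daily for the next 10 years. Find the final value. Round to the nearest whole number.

£665,707

After 11 years at 9.4%: 77,400 × 2.77885104538 ≈ 215,083.0709.
Then 10 years at 11.3%: 215,083.0709 × 3.09511517374 ≈ 665,706.8764.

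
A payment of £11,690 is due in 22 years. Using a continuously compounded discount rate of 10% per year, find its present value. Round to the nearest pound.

£1,295

P = A·e^(−rt) = 11,690·e^(−2.2).
e^(−2.2) ≈ 0.11080315836, so P ≈ 1,295.2889.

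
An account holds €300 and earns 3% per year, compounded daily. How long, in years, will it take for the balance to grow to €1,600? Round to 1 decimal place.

(1 + 0.0000821918)^(365t) = 1,600/300 = 5.3333.
365t·ln(1 + 0.0000821918) = ln(5.3333); 365t = 1.674/8.21884e-05 ≈ 20367.5503.
t ≈ 55.8015 years.

55.8 years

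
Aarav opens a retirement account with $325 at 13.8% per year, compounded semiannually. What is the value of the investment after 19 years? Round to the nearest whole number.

$4,102

Periodic rate = 13.8%/2 = 0.069; periods = 2·19 = 38.
A = 325·(1 + 0.069)^38 ≈ 325·12.62271562 ≈ 4,102.3826.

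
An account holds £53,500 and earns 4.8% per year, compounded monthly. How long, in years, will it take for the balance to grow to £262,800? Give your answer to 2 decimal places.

(1 + 0.004)^(12t) = 262,800/53,500 = 4.9121.
12t·ln(1 + 0.004) = ln(4.9121); 12t = 1.5917/0.00399202 ≈ 398.7232.
t ≈ 33.2269 years.

33.23 years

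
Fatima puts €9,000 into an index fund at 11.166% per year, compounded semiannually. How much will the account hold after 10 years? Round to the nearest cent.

€26,676.11

Growth factor = (1 + 0.05583)^20 ≈ 2.9640119808.
A ≈ 9,000 × 2.9640119808 ≈ 26,676.1078.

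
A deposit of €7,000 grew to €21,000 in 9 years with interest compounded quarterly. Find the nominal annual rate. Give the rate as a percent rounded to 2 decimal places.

12.39%

The 36-period growth factor is 21,000/7,000 = 3.
r/4 = 3^(1/36) − 1 ≈ 0.0309874, so r ≈ 4·0.0309874 = 12.39497%.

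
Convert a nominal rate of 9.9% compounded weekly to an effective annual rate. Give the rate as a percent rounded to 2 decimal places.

10.40%

EAR = (1 + 9.9%/52)^52 − 1 = (1 + 0.00190385)^52 − 1.
(1 + 0.00190385)^52 ≈ 1.103962, so EAR ≈ 10.39624%.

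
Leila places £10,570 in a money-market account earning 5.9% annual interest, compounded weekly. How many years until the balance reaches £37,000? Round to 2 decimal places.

We need (1 + 0.00113462)^(52t) = 3.5005, so 52t = ln 3.5005 / ln 1.001135 ≈ 1104.8755.
t ≈ 1104.8755/52 = 21.2476 years.

21.25 years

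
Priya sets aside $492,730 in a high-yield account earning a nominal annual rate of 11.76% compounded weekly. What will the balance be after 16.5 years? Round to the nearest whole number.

$3,422,650

Growth factor = (1 + 0.1176/52)^858 ≈ 6.946300098388.
A ≈ 492,730 × 6.946300098388 ≈ 3,422,650.4475.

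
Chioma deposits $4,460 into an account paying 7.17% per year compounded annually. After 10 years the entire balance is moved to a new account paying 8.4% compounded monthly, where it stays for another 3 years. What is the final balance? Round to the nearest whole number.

$11,459

Phase 1: 4,460·(1 + 0.0717)^10 ≈ 8,913.8879.
Phase 2: 8,913.8879·(1 + 0.007)^36 ≈ 11,458.5089.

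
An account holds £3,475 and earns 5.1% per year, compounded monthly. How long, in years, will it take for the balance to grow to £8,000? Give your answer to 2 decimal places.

16.38 years

We need (1 + 0.00425)^(12t) = 2.3022, so 12t = ln 2.3022 / ln 1.00425 ≈ 196.6159.
t ≈ 196.6159/12 = 16.3847 years.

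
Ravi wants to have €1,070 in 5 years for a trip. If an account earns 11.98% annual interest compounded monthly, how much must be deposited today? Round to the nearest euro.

Periodic rate = 11.98%/12 = 0.00998333; 60 periods.
P = 1,070/(1 + 0.1198/12)^60 ≈ 1,070/1.814898864 ≈ 589.5645.

€590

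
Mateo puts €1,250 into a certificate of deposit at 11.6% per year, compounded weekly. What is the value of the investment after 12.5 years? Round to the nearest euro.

Periodic rate = 11.6%/52 = 0.00223077; periods = 52·12.5 = 650.
A = 1,250·(1 + 0.116/52)^650 ≈ 1,250·4.25623554 ≈ 5,320.2944.

€5,320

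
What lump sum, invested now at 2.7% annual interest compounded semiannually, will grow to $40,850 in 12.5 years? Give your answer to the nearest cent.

$29,214.49

Growth factor = (1 + 0.0135)^25 ≈ 1.3982789693.
P = 40,850/1.3982789693 ≈ 29,214.4850.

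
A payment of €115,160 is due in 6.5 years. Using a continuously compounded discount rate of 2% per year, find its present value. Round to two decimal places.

€101,121.47

P = A·e^(−rt) = 115,160·e^(−0.13).
e^(−0.13) ≈ 0.878095430921, so P ≈ 101,121.4698.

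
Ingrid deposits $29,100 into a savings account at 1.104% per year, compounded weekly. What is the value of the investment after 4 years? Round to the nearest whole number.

Periodic rate = 1.104%/52 = 0.000212308; periods = 52·4 = 208.
A = 29,100·(1 + 0.01104/52)^208 ≈ 29,100·1.0451446667 ≈ 30,413.7098.

$30,414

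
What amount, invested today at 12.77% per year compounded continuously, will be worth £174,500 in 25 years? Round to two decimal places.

P = A·e^(−rt) = 174,500·e^(−3.1925).
e^(−3.1925) ≈ 0.0410690698167, so P ≈ 7,166.5527.

£7,166.55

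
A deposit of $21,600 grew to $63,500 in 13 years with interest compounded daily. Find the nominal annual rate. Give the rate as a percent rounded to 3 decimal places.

8.296%

(1 + r/365)^4745 = 63,500/21,600 = 2.93981.
1 + r/365 = 2.93981^(1/4745) ≈ 1.000227, so r/365 ≈ 0.000227285.
r ≈ 365·0.000227285 = 8.29592%.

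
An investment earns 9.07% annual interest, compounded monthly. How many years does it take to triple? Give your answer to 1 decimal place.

12.2 years

(1 + 0.00755833)^(12t) = 3.
12t = ln 3 / ln(1 + 0.00755833) ≈ 1.0986/0.00752991 ≈ 145.8997.
t ≈ 12.1583.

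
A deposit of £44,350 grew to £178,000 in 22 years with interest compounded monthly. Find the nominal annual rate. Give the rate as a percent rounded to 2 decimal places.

(1 + r/12)^264 = 178,000/44,350 = 4.01353.
1 + r/12 = 4.01353^(1/264) ≈ 1.005278, so r/12 ≈ 0.00527778.
r ≈ 12·0.00527778 = 6.33334%.

6.33%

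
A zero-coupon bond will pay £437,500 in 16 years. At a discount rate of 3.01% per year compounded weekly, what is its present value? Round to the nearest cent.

£270,322.59

Growth factor = (1 + 0.0301/52)^832 ≈ 1.61843667456.
P = 437,500/1.61843667456 ≈ 270,322.5939.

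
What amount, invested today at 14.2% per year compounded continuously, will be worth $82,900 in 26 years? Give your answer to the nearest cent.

$2,066.04

P = A·e^(−rt) = 82,900·e^(−3.692).
e^(−3.692) ≈ 0.024922107949, so P ≈ 2,066.0427.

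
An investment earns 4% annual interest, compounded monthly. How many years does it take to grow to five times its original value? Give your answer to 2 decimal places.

40.30 years

(1 + 0.00333333)^(12t) = 5.
12t = ln 5 / ln(1 + 0.00333333) ≈ 1.6094/0.00332779 ≈ 483.6356.
t ≈ 40.3030.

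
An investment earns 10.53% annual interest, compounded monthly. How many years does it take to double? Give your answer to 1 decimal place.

6.6 years

(1 + 0.008775)^(12t) = 2.
12t = ln 2 / ln(1 + 0.008775) ≈ 0.69315/0.00873672 ≈ 79.3372.
t ≈ 6.6114.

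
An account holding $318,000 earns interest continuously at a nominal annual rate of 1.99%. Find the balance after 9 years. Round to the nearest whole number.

$380,373

A = P·e^(rt) = 318,000·e^(0.0199·9) = 318,000·e^0.1791.
e^0.1791 ≈ 1.19614035222, so A ≈ 380,372.6320.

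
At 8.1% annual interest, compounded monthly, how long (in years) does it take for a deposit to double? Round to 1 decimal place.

(1 + 0.00675)^(12t) = 2.
12t = ln 2 / ln(1 + 0.00675) ≈ 0.69315/0.00672732 ≈ 103.0347.
t ≈ 8.5862.

8.6 years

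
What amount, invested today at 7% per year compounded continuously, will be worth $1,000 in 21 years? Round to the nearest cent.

P = A·e^(−rt) = 1,000·e^(−1.47).
e^(−1.47) ≈ 0.229925485, so P ≈ 229.9255.

$229.93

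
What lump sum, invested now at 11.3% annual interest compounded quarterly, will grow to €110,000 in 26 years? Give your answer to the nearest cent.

€6,069.12

Growth factor = (1 + 0.02825)^104 ≈ 18.1245273898.
P = 110,000/18.1245273898 ≈ 6,069.1238.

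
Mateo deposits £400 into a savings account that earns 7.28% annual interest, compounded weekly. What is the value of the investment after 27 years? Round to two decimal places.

£2,851.76

Periodic rate = 7.28%/52 = 0.0014; periods = 52·27 = 1404.
A = 400·(1 + 0.0014)^1404 ≈ 400·7.129387762 ≈ 2,851.7551.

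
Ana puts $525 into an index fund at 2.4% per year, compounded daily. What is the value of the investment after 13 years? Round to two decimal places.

Periodic rate = 2.4%/365 = 0.0000657534; periods = 365·13 = 4745.
A = 525·(1 + 0.024/365)^4745 ≈ 525·1.36614068 ≈ 717.2239.

$717.22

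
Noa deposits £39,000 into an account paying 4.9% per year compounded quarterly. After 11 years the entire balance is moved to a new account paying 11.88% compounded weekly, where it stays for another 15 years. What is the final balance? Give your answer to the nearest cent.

After 11 years at 4.9%: 39,000 × 1.70868717361 ≈ 66,638.7998.
Then 15 years at 11.88%: 66,638.7998 × 5.92966371772 ≈ 395,145.6732.

£395,145.67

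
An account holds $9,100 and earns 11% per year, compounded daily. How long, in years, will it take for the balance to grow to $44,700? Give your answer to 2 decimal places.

14.47 years

We need (1 + 0.00030137)^(365t) = 4.9121, so 365t = ln 4.9121 / ln 1.000301 ≈ 5282.3428.
t ≈ 5282.3428/365 = 14.4722 years.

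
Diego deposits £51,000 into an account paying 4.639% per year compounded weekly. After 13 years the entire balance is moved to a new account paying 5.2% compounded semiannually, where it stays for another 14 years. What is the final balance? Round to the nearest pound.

After 13 years at 4.639%: 51,000 × 1.82722999445 ≈ 93,188.7297.
Then 14 years at 5.2%: 93,188.7297 × 2.05175784064 ≈ 191,200.7069.

£191,201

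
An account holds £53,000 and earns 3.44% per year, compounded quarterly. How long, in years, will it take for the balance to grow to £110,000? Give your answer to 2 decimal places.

(1 + 0.0086)^(4t) = 110,000/53,000 = 2.0755.
4t·ln(1 + 0.0086) = ln(2.0755); 4t = 0.73019/0.00856323 ≈ 85.2702.
t ≈ 21.3176 years.

21.32 years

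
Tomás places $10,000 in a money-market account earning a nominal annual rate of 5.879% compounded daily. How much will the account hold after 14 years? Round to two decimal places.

Growth factor = (1 + 0.05879/365)^5110 ≈ 2.2773072689.
A ≈ 10,000 × 2.2773072689 ≈ 22,773.0727.

$22,773.07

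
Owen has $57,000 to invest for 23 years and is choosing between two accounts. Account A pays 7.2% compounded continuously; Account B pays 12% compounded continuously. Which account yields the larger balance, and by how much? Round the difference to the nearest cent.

A: e^(0.072·23) = e^1.656 ≈ 5.23831561951, so 57,000 × 5.23831561951 ≈ 298,583.9903.
B: e^(0.12·23) = e^2.76 ≈ 15.7998429483, so 57,000 × 15.7998429483 ≈ 900,591.0481.
Difference ≈ 602,007.0577 in favor of B.

Account B, by $602,007.06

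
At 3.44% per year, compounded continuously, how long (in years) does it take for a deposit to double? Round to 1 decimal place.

e^(0.0344t) = 2, so 0.0344t = ln 2 ≈ 0.69315.
t ≈ 0.69315/0.0344 ≈ 20.1496.

20.1 years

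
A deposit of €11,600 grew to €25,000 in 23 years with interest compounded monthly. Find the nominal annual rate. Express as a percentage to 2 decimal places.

3.34%

(1 + r/12)^276 = 25,000/11,600 = 2.15517.
1 + r/12 = 2.15517^(1/276) ≈ 1.002786, so r/12 ≈ 0.00278601.
r ≈ 12·0.00278601 = 3.34322%.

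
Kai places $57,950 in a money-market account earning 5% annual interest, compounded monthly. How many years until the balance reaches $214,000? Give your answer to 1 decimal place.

(1 + 0.00416667)^(12t) = 214,000/57,950 = 3.6928.
12t·ln(1 + 0.00416667) = ln(3.6928); 12t = 1.3064/0.00415801 ≈ 314.1877.
t ≈ 26.1823 years.

26.2 years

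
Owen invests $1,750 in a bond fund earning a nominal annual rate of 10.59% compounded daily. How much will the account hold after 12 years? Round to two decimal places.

$6,235.33

Growth factor = (1 + 0.1059/365)^4380 ≈ 3.563045592.
A ≈ 1,750 × 3.563045592 ≈ 6,235.3298.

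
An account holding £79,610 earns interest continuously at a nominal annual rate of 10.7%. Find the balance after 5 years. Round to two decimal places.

£135,929.95

A = P·e^(rt) = 79,610·e^(0.107·5) = 79,610·e^0.535.
e^0.535 ≈ 1.70744824225, so A ≈ 135,929.9546.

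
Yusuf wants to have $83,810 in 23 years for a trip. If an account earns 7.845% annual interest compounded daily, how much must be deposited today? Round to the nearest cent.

$13,796.24

Periodic rate = 7.845%/365 = 0.000214932; 8395 periods.
P = 83,810/(1 + 0.07845/365)^8395 ≈ 83,810/6.0748428583 ≈ 13,796.2416.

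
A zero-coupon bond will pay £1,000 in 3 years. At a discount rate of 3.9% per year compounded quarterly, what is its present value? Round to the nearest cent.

Growth factor = (1 + 0.00975)^12 ≈ 1.12348258.
P = 1,000/1.12348258 ≈ 890.0895.

£890.09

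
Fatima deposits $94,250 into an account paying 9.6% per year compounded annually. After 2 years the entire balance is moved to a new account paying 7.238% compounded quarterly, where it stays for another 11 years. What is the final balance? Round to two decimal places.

Phase 1: 94,250·(1 + 0.096)^2 ≈ 113,214.6080.
Phase 2: 113,214.6080·(1 + 0.018095)^44 ≈ 249,222.8559.

$249,222.86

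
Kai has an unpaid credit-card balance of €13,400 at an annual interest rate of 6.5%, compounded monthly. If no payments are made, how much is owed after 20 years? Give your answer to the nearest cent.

€48,996.39

Periodic rate = 6.5%/12 = 0.00541667; periods = 12·20 = 240.
A = 13,400·(1 + 0.065/12)^240 ≈ 13,400·3.6564467019 ≈ 48,996.3858.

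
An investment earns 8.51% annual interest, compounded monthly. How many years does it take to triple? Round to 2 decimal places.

(1 + 0.00709167)^(12t) = 3.
12t = ln 3 / ln(1 + 0.00709167) ≈ 1.0986/0.00706664 ≈ 155.4646.
t ≈ 12.9554.

12.96 years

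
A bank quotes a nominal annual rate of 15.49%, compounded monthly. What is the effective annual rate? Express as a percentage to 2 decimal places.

One year is 12 periods at 0.0129083 each: (1 + 0.0129083)^12 ≈ 1.166384.
EAR = 1.166384 − 1 ≈ 16.63845%.

16.64%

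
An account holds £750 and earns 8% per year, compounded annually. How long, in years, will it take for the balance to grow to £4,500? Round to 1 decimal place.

We need (1 + 0.08)^t = 6, so t = ln 6 / ln 1.08 ≈ 23.2814.

23.3 years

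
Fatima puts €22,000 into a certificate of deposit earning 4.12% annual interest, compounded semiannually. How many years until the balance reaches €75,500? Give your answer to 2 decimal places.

30.24 years

(1 + 0.0206)^(2t) = 75,500/22,000 = 3.4318.
2t·ln(1 + 0.0206) = ln(3.4318); 2t = 1.2331/0.0203907 ≈ 60.4732.
t ≈ 30.2366 years.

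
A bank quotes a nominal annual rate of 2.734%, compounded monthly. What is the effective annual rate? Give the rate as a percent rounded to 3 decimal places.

2.769%

One year is 12 periods at 0.00227833 each: (1 + 0.00227833)^12 ≈ 1.027685.
EAR = 1.027685 − 1 ≈ 2.76852%.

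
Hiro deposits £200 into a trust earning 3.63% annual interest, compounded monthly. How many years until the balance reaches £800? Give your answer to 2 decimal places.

38.25 years

(1 + 0.003025)^(12t) = 800/200 = 4.
12t·ln(1 + 0.003025) = ln(4); 12t = 1.3863/0.00302043 ≈ 458.9719.
t ≈ 38.2477 years.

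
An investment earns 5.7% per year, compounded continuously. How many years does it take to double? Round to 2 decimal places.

12.16 years

e^(0.057t) = 2, so 0.057t = ln 2 ≈ 0.69315.
t ≈ 0.69315/0.057 ≈ 12.1605.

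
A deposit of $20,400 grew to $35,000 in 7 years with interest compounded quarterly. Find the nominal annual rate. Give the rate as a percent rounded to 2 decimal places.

The 28-period growth factor is 35,000/20,400 = 1.71569.
r/4 = 1.71569^(1/28) − 1 ≈ 0.0194661, so r ≈ 4·0.0194661 = 7.78643%.

7.79%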